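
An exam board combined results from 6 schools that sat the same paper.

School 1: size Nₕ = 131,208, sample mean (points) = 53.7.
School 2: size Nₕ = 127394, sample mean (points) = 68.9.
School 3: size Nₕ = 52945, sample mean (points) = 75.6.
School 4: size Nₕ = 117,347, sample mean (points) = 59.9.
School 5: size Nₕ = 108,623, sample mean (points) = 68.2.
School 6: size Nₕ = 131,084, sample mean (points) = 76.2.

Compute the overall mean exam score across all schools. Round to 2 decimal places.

N = 131208 + 127394 + 52945 + 117347 + 108623 + 131084 = 668601.
Weight each subgroup mean by Nₕ/N and sum.
Σ Nₕx̄ₕ = 131208·53.7 + 127394·68.9 + 52945·75.6 + 117347·59.9 + 108623·68.2 + 131084·76.2 = 7045869.6 + 8777446.6 + 4002642 + 7029085.3 + 7408088.6 + 9988600.8 = 44251732.9.
Divide by N: 44251732.9 / 668601 = 66.1856... → 66.19.

66.19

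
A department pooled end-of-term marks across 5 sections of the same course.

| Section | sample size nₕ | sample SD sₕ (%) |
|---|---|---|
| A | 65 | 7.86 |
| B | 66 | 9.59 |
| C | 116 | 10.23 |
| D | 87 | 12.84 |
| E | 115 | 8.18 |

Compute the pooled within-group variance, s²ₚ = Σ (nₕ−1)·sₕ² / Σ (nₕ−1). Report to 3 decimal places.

Degrees of freedom: 64 + 65 + 115 + 86 + 114 = 444.
Σ(nₕ−1)sₕ² = 64·61.7796 + 65·91.9681 + 115·104.6529 + 86·164.8656 + 114·66.9124 = 43773.3596.
s²ₚ = 43773.3596 / 444 = 98.58865... → 98.589.

98.589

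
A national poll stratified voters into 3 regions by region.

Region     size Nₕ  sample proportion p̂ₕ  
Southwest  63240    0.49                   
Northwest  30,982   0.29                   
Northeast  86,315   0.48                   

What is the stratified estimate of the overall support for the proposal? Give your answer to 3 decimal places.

0.451

Wₕ = Nₕ/N with N = 180537: 0.3503, 0.1716, 0.4781.
p̂_st = 0.3503·0.49 + 0.1716·0.29 + 0.4781·0.48 ≈ 0.45090... → 0.451.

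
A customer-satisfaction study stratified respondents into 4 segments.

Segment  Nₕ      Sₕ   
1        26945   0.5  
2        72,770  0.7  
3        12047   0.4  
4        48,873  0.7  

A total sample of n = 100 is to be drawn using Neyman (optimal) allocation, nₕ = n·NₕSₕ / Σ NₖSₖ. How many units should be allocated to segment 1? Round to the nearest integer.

Σ NₕSₕ = 26945·0.5 + 72770·0.7 + 12047·0.4 + 48873·0.7 = 103441.4.
Share for 1: 13472.5/103441.4 = 0.13024.
n_1 = 100 × 0.13024 = 13.024... → 13.

13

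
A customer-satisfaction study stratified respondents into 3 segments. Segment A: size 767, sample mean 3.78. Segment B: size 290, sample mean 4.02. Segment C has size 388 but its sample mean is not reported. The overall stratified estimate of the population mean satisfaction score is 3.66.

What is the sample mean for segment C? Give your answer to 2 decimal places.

Σ Nₕx̄ₕ = N·μ, so 388·x̄_C = 1445·3.66 − (767·3.78 + 290·4.02).
= 5288.7 − 4065.06 = 1223.64.
x̄_C = 1223.64 / 388 = 3.1537... → 3.15.

3.15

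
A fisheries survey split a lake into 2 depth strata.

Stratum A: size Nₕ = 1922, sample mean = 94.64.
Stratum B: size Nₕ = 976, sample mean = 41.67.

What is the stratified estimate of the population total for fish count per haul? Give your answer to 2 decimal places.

222568.00

A: 1922·94.64 = 181898.08
B: 976·41.67 = 40669.92
τ̂ = Σ Nₕx̄ₕ = 222568.00.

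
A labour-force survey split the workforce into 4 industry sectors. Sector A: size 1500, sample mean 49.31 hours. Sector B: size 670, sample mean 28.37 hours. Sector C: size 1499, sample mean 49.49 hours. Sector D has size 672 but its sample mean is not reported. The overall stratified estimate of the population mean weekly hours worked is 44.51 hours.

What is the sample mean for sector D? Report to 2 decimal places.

38.78

Σ Nₕx̄ₕ = N·μ, so 672·x̄_D = 4341·44.51 − (1500·49.31 + 670·28.37 + 1499·49.49).
= 193217.91 − 167158.41 = 26059.5.
x̄_D = 26059.5 / 672 = 38.7790... → 38.78.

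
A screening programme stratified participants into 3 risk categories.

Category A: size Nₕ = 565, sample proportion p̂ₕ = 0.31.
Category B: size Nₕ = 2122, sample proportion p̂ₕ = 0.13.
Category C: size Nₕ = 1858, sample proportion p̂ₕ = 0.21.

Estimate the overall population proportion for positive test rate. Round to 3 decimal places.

0.185

N = 565 + 2122 + 1858 = 4545.
Overall proportion = Σ (Nₕ/N)·p̂ₕ.
Σ Nₕp̂ₕ = 175.15 + 275.86 + 390.18 = 841.19.
841.19 / 4545 = 0.18508... → 0.185.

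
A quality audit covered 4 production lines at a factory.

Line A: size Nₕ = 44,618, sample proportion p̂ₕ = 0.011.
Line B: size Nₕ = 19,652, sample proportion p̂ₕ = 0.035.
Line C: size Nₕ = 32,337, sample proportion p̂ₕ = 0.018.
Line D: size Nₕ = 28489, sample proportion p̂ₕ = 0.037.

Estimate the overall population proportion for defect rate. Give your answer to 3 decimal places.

0.023

Wₕ = Nₕ/N with N = 125096: 0.3567, 0.1571, 0.2585, 0.2277.
p̂_st = 0.3567·0.011 + 0.1571·0.035 + 0.2585·0.018 + 0.2277·0.037 ≈ 0.02250... → 0.023.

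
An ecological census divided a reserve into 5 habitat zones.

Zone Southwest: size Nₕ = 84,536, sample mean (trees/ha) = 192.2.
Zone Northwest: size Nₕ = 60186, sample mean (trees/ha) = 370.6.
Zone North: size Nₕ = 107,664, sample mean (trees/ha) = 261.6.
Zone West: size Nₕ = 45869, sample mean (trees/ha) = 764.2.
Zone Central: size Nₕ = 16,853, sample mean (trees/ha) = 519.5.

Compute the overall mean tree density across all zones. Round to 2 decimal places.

N = 315108; weights Wₕ = Nₕ/N = (0.2683, 0.1910, 0.3417, 0.1456, 0.0535).
x̄_st = Σ Wₕ·x̄ₕ = 0.2683·192.2 + 0.1910·370.6 + 0.3417·261.6 + 0.1456·764.2 + 0.0535·519.5 ≈ 350.7555...
→ 350.76.

350.76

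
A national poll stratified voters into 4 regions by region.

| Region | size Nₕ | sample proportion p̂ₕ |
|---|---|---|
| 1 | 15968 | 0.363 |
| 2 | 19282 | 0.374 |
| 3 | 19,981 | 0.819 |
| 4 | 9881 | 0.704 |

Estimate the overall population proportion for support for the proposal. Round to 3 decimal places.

Wₕ = Nₕ/N with N = 65112: 0.2452, 0.2961, 0.3069, 0.1518.
p̂_st = 0.2452·0.363 + 0.2961·0.374 + 0.3069·0.819 + 0.1518·0.704 ≈ 0.55794... → 0.558.

0.558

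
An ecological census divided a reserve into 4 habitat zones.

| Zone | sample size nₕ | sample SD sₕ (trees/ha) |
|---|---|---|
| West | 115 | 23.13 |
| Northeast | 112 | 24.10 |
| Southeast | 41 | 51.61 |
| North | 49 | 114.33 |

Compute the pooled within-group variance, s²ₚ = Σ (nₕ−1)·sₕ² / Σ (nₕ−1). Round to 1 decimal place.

2745.8

West: (115−1)·23.13² = 114·534.9969 = 60989.6466
Northeast: (112−1)·24.10² = 111·580.81 = 64469.91
Southeast: (41−1)·51.61² = 40·2663.5921 = 106543.684
North: (49−1)·114.33² = 48·13071.3489 = 627424.7472
Numerator = 859427.9878; denominator = Σ(nₕ−1) = 313.
s²ₚ = 859427.9878/313 = 2745.776... → 2745.8.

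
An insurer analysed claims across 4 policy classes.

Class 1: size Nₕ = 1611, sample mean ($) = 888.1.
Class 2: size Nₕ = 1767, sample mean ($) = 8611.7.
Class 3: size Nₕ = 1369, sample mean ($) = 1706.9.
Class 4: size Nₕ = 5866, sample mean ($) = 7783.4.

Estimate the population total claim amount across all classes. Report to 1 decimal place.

1: 1611·888.1 = 1430729.1
2: 1767·8611.7 = 15216873.9
3: 1369·1706.9 = 2336746.1
4: 5866·7783.4 = 45657424.4
τ̂ = Σ Nₕx̄ₕ = 64641773.5.

64641773.5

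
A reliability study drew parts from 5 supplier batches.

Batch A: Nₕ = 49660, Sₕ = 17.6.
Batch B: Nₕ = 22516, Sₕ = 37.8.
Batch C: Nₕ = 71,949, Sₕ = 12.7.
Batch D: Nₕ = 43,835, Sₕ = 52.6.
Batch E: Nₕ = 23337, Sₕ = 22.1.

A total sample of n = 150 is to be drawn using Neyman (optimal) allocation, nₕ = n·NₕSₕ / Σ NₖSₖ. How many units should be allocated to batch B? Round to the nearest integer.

A: NₕSₕ = 49660·17.6 = 874016
B: NₕSₕ = 22516·37.8 = 851104.8
C: NₕSₕ = 71949·12.7 = 913752.3
D: NₕSₕ = 43835·52.6 = 2305721
E: NₕSₕ = 23337·22.1 = 515747.7
Σ NₕSₕ = 5460341.8.
n_B = 150·851104.8/5460341.8 = 23.381... → 23.

23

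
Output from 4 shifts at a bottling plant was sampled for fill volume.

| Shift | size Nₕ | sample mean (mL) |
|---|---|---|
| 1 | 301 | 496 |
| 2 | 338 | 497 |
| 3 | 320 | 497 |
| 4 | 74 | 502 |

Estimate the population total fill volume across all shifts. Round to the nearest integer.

Estimate total by summing Nₕ·x̄ₕ over strata.
301·496 + 338·497 + 320·497 + 74·502 = 149296 + 167986 + 159040 + 37148 = 513470.

513470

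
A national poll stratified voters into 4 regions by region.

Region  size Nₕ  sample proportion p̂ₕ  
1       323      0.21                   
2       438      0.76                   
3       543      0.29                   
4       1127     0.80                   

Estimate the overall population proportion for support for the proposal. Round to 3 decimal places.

N = 323 + 438 + 543 + 1127 = 2431.
Overall proportion = Σ (Nₕ/N)·p̂ₕ.
Σ Nₕp̂ₕ = 67.83 + 332.88 + 157.47 + 901.6 = 1459.78.
1459.78 / 2431 = 0.60049... → 0.600.

0.600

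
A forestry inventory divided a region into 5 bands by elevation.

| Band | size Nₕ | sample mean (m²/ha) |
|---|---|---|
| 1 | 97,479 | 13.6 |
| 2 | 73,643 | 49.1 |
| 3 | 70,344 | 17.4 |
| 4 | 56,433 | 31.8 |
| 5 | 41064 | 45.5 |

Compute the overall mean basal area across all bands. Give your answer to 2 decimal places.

29.00

N = 338963; weights Wₕ = Nₕ/N = (0.2876, 0.2173, 0.2075, 0.1665, 0.1211).
x̄_st = Σ Wₕ·x̄ₕ = 0.2876·13.6 + 0.2173·49.1 + 0.2075·17.4 + 0.1665·31.8 + 0.1211·45.5 ≈ 28.9959...
→ 29.00.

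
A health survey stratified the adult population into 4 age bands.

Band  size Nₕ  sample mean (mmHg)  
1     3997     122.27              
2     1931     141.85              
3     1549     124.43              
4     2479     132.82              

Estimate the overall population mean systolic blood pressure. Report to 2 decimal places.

129.03

x̄_st = (Σ Nₕx̄ₕ) / (Σ Nₕ) = (3997·122.27 + 1931·141.85 + 1549·124.43 + 2479·132.82) / 9956
= 1284628.39 / 9956 = 129.0306... → 129.03.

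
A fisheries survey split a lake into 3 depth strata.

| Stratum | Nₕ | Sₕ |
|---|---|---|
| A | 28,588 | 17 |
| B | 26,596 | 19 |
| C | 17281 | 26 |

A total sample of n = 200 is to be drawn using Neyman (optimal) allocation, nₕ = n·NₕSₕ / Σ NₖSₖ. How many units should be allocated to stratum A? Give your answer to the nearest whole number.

Σ NₕSₕ = 28588·17 + 26596·19 + 17281·26 = 1440626.
Share for A: 485996/1440626 = 0.33735.
n_A = 200 × 0.33735 = 67.470... → 67.

67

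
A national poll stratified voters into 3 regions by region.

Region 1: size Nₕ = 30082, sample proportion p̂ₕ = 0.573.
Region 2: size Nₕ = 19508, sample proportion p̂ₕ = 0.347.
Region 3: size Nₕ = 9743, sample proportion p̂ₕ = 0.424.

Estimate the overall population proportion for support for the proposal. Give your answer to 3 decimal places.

0.474

N = 30082 + 19508 + 9743 = 59333.
Overall proportion = Σ (Nₕ/N)·p̂ₕ.
Σ Nₕp̂ₕ = 17236.986 + 6769.276 + 4131.032 = 28137.294.
28137.294 / 59333 = 0.47423... → 0.474.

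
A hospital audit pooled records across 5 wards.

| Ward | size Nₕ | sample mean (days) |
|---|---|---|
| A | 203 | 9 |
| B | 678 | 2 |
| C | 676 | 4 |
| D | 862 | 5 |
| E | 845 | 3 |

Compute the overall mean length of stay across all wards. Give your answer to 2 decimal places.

N = 3264; weights Wₕ = Nₕ/N = (0.0622, 0.2077, 0.2071, 0.2641, 0.2589).
x̄_st = Σ Wₕ·x̄ₕ = 0.0622·9 + 0.2077·2 + 0.2071·4 + 0.2641·5 + 0.2589·3 ≈ 3.9007...
→ 3.90.

3.90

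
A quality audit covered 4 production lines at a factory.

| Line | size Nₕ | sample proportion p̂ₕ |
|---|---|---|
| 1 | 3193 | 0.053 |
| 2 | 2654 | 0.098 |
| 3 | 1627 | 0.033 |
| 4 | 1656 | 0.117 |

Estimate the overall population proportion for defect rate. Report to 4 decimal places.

0.0741

N = 3193 + 2654 + 1627 + 1656 = 9130.
Overall proportion = Σ (Nₕ/N)·p̂ₕ.
Σ Nₕp̂ₕ = 169.229 + 260.092 + 53.691 + 193.752 = 676.764.
676.764 / 9130 = 0.074125... → 0.0741.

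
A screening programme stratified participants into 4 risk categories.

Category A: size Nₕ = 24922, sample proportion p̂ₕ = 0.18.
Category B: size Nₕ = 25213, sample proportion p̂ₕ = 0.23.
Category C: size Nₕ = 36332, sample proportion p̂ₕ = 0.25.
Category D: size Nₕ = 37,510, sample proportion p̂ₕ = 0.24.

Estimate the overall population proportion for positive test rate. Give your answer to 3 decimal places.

0.229

N = 24922 + 25213 + 36332 + 37510 = 123977.
Overall proportion = Σ (Nₕ/N)·p̂ₕ.
Σ Nₕp̂ₕ = 4485.96 + 5798.99 + 9083 + 9002.4 = 28370.35.
28370.35 / 123977 = 0.22884... → 0.229.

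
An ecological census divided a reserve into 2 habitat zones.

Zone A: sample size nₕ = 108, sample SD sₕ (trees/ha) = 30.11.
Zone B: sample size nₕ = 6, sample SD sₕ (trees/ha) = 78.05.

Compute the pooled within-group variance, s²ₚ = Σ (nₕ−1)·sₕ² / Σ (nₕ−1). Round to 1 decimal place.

Degrees of freedom: 107 + 5 = 112.
Σ(nₕ−1)sₕ² = 107·906.6121 + 5·6091.8025 = 127466.5072.
s²ₚ = 127466.5072 / 112 = 1138.094... → 1138.1.

1138.1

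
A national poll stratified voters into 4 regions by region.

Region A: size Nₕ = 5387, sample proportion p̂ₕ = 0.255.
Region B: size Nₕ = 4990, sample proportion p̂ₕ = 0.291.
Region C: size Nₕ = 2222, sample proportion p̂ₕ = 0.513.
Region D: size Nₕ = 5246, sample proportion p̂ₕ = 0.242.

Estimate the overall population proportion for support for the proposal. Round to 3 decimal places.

Wₕ = Nₕ/N with N = 17845: 0.3019, 0.2796, 0.1245, 0.2940.
p̂_st = 0.3019·0.255 + 0.2796·0.291 + 0.1245·0.513 + 0.2940·0.242 ≈ 0.29337... → 0.293.

0.293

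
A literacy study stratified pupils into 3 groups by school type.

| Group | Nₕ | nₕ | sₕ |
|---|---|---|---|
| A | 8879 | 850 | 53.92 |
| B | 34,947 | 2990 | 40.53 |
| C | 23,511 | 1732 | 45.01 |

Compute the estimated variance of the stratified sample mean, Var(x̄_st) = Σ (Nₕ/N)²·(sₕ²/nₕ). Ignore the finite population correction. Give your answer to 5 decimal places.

0.35004

N = 67337. Term for each stratum: Wₕ²sₕ²/nₕ.
Var(x̄_st) = 0.05947048 + 0.14797702 + 0.14259517 = 0.35004267 → 0.35004.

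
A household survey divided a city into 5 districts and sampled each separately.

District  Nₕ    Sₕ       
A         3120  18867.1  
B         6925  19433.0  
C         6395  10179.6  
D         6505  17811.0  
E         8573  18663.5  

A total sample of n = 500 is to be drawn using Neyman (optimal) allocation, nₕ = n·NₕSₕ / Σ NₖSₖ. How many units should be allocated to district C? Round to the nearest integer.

A: NₕSₕ = 3120·18867.1 = 58865352
B: NₕSₕ = 6925·19433.0 = 134573525
C: NₕSₕ = 6395·10179.6 = 65098542
D: NₕSₕ = 6505·17811.0 = 115860555
E: NₕSₕ = 8573·18663.5 = 160002185.5
Σ NₕSₕ = 534400159.5.
n_C = 500·65098542/534400159.5 = 60.908... → 61.

61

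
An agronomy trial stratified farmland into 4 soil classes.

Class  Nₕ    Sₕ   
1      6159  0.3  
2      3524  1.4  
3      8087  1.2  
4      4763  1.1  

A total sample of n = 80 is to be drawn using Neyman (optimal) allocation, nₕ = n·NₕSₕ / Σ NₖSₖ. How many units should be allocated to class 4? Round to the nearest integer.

Σ NₕSₕ = 6159·0.3 + 3524·1.4 + 8087·1.2 + 4763·1.1 = 21725.
Share for 4: 5239.3/21725 = 0.24116.
n_4 = 80 × 0.24116 = 19.293... → 19.

19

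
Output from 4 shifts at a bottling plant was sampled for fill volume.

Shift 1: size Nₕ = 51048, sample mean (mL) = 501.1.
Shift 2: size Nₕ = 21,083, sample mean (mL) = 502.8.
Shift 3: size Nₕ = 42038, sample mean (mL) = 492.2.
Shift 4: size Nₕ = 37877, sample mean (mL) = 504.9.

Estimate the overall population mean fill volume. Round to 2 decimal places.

x̄_st = (Σ Nₕx̄ₕ) / (Σ Nₕ) = (51048·501.1 + 21083·502.8 + 42038·492.2 + 37877·504.9) / 152046
= 75995886.1 / 152046 = 499.8217... → 499.82.

499.82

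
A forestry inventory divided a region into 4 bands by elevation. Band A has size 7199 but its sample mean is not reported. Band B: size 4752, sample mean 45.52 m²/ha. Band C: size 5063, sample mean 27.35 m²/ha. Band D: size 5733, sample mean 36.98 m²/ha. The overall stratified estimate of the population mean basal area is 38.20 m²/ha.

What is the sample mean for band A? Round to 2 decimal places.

N = 7199 + 4752 + 5063 + 5733 = 22747.
Overall total = μ·N = 38.20·22747 = 868935.4.
Subtract the known strata: 4752·45.52 + 5063·27.35 + 5733·36.98 = 566790.43.
Remaining total for band A: 868935.4 − 566790.43 = 302144.97.
Divide by its size: 302144.97 / 7199 = 41.9704... → 41.97.

41.97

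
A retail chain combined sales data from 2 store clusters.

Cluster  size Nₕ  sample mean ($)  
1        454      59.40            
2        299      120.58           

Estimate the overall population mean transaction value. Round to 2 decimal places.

x̄_st = (Σ Nₕx̄ₕ) / (Σ Nₕ) = (454·59.40 + 299·120.58) / 753
= 63021.02 / 753 = 83.6933... → 83.69.

83.69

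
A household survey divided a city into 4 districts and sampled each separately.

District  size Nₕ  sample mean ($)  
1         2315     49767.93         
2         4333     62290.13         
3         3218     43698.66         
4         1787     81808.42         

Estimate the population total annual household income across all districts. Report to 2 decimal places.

671929825.66

Estimate total by summing Nₕ·x̄ₕ over strata.
2315·49767.93 + 4333·62290.13 + 3218·43698.66 + 1787·81808.42 = 115212757.95 + 269903133.29 + 140622287.88 + 146191646.54 = 671929825.66.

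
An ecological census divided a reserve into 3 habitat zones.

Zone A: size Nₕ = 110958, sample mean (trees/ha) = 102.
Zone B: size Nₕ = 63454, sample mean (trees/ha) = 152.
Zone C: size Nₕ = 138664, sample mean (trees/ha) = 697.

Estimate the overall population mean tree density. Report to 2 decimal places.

N = 110958 + 63454 + 138664 = 313076.
Weight each subgroup mean by Nₕ/N and sum.
Σ Nₕx̄ₕ = 110958·102 + 63454·152 + 138664·697 = 11317716 + 9645008 + 96648808 = 117611532.
Divide by N: 117611532 / 313076 = 375.6645... → 375.66.

375.66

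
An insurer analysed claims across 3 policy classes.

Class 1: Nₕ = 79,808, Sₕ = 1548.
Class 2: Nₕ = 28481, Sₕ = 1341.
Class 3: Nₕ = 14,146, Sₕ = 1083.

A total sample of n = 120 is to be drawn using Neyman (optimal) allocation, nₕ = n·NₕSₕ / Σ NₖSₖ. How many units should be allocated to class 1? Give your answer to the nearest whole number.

Σ NₕSₕ = 79808·1548 + 28481·1341 + 14146·1083 = 177055923.
Share for 1: 123542784/177055923 = 0.69776.
n_1 = 120 × 0.69776 = 83.731... → 84.

84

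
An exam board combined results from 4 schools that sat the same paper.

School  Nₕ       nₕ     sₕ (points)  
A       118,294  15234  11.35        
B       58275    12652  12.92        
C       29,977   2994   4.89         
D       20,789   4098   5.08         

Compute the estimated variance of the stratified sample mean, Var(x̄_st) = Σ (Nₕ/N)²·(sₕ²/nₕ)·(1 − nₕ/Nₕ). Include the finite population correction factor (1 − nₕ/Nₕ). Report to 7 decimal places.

0.0028408

N = 227335. Term for each stratum: Wₕ²sₕ²/nₕ·(1−nₕ/Nₕ).
Var(x̄_st) = 0.0019947938 + 0.0006787336 + 0.0001250005 + 0.0000422804 = 0.0028408083 → 0.0028408.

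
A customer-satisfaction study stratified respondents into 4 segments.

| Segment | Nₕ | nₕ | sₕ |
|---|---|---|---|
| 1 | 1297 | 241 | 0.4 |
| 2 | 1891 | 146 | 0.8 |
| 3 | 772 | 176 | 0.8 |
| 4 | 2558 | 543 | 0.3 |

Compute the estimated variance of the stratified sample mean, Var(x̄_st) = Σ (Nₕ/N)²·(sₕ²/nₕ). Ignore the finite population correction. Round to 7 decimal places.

N = 6518. Term for each stratum: Wₕ²sₕ²/nₕ.
Var(x̄_st) = 0.0000262878 + 0.0003689619 + 0.0000510121 + 0.0000255279 = 0.0004717896 → 0.0004718.

0.0004718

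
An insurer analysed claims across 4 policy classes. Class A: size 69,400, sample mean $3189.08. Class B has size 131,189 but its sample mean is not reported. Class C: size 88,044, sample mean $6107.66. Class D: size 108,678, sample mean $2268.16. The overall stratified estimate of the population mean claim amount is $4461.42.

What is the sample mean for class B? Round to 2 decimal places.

5846.58

Σ Nₕx̄ₕ = N·μ, so 131189·x̄_B = 397311·4461.42 − (69400·3189.08 + 88044·6107.66 + 108678·2268.16).
= 1772571241.62 − 1005564061.52 = 767007180.1.
x̄_B = 767007180.1 / 131189 = 5846.5815... → 5846.58.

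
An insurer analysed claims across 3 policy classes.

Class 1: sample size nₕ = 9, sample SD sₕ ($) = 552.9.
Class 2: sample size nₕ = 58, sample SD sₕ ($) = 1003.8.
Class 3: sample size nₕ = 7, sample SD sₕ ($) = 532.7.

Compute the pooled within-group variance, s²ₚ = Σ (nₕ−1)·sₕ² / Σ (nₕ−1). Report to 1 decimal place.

867355.3

Degrees of freedom: 8 + 57 + 6 = 71.
Σ(nₕ−1)sₕ² = 8·305698.41 + 57·1007614.44 + 6·283769.29 = 61582226.1.
s²ₚ = 61582226.1 / 71 = 867355.297... → 867355.3.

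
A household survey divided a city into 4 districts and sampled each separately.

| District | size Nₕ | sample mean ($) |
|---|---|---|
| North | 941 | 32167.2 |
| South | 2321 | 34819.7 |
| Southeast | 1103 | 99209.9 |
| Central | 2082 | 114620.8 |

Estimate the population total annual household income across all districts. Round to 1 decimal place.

459154884.2

Population total = Σ Nₕ·x̄ₕ (each stratum's size times its mean).
941·32167.2 + 2321·34819.7 + 1103·99209.9 + 2082·114620.8 = 30269335.2 + 80816523.7 + 109428519.7 + 238640505.6 = 459154884.2.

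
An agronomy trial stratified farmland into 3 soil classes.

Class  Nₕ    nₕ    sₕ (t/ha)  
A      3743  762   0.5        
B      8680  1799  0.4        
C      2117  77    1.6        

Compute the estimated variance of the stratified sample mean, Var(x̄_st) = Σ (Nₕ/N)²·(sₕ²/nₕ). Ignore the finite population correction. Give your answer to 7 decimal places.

0.0007582

N = 14540; Wₕ = Nₕ/N.
class A: (3743/14540)²·0.5²/762 = 0.0000217418
class B: (8680/14540)²·0.4²/1799 = 0.0000316956
class C: (2117/14540)²·1.6²/77 = 0.0007047939
Sum = 0.0007582314 → 0.0007582.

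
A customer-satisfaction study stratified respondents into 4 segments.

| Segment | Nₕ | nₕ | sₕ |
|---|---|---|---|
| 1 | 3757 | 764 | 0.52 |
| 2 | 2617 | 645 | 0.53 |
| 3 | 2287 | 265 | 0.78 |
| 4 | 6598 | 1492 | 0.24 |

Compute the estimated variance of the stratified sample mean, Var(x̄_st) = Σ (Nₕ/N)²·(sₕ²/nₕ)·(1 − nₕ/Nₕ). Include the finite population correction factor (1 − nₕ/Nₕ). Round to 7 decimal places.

0.0000779

N = 15259; Wₕ = Nₕ/N.
segment 1: (3757/15259)²·0.52²/764·(1 − 764/3757) = 0.0000170926
segment 2: (2617/15259)²·0.53²/645·(1 − 645/2617) = 0.0000096527
segment 3: (2287/15259)²·0.78²/265·(1 − 265/2287) = 0.0000455972
segment 4: (6598/15259)²·0.24²/1492·(1 − 1492/6598) = 0.0000055859
Sum = 0.0000779285 → 0.0000779.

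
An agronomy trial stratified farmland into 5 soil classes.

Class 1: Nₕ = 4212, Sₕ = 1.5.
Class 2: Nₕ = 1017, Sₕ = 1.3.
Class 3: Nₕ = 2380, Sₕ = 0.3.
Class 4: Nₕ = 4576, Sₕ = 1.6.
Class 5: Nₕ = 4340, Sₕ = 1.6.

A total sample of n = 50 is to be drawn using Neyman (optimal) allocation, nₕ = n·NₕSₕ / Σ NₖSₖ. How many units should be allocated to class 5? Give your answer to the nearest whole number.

1: NₕSₕ = 4212·1.5 = 6318
2: NₕSₕ = 1017·1.3 = 1322.1
3: NₕSₕ = 2380·0.3 = 714
4: NₕSₕ = 4576·1.6 = 7321.6
5: NₕSₕ = 4340·1.6 = 6944
Σ NₕSₕ = 22619.7.
n_5 = 50·6944/22619.7 = 15.349... → 15.

15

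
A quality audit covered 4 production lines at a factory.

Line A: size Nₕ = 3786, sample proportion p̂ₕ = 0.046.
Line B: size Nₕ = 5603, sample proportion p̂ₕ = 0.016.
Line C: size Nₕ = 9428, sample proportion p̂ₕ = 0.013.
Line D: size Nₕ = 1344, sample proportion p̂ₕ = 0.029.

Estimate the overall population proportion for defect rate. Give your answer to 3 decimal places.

N = 3786 + 5603 + 9428 + 1344 = 20161.
Overall proportion = Σ (Nₕ/N)·p̂ₕ.
Σ Nₕp̂ₕ = 174.156 + 89.648 + 122.564 + 38.976 = 425.344.
425.344 / 20161 = 0.02110... → 0.021.

0.021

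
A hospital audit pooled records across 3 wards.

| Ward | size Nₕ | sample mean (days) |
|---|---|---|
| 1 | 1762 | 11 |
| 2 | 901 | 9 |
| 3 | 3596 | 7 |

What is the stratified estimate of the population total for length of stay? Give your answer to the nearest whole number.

Population total = Σ Nₕ·x̄ₕ (each stratum's size times its mean).
1762·11 + 901·9 + 3596·7 = 19382 + 8109 + 25172 = 52663.

52663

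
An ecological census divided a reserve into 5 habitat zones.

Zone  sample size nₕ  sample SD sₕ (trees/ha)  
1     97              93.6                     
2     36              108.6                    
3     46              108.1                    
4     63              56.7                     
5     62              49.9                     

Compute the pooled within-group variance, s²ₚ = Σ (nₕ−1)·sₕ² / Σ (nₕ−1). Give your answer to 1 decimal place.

1: (97−1)·93.6² = 96·8760.96 = 841052.16
2: (36−1)·108.6² = 35·11793.96 = 412788.6
3: (46−1)·108.1² = 45·11685.61 = 525852.45
4: (63−1)·56.7² = 62·3214.89 = 199323.18
5: (62−1)·49.9² = 61·2490.01 = 151890.61
Numerator = 2130907; denominator = Σ(nₕ−1) = 299.
s²ₚ = 2130907/299 = 7126.779... → 7126.8.

7126.8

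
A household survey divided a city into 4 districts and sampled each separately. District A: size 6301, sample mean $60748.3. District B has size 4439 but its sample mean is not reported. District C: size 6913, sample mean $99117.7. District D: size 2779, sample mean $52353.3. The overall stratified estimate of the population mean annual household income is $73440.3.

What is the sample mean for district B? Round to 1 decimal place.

64669.2

Σ Nₕx̄ₕ = N·μ, so 4439·x̄_B = 20432·73440.3 − (6301·60748.3 + 6913·99117.7 + 2779·52353.3).
= 1500532209.6 − 1213465519.1 = 287066690.5.
x̄_B = 287066690.5 / 4439 = 64669.225... → 64669.2.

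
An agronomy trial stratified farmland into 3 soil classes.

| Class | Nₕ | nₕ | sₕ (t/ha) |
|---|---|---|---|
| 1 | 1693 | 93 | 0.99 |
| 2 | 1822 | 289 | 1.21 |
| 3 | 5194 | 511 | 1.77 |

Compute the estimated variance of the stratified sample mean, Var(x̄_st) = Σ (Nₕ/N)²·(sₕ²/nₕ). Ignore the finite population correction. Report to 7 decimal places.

N = 8709; Wₕ = Nₕ/N.
class 1: (1693/8709)²·0.99²/93 = 0.0003982582
class 2: (1822/8709)²·1.21²/289 = 0.0002217344
class 3: (5194/8709)²·1.77²/511 = 0.0021806850
Sum = 0.0028006777 → 0.0028007.

0.0028007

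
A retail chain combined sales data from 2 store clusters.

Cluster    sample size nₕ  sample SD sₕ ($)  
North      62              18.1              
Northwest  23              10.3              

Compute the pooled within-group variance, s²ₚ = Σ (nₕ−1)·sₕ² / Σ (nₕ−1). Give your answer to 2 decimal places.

268.89

Degrees of freedom: 61 + 22 = 83.
Σ(nₕ−1)sₕ² = 61·327.61 + 22·106.09 = 22318.19.
s²ₚ = 22318.19 / 83 = 268.8939... → 268.89.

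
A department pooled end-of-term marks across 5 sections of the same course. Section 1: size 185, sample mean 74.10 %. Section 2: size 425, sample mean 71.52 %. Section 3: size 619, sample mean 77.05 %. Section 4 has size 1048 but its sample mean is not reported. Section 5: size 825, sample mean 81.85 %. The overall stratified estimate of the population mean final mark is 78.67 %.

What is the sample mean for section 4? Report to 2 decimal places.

N = 185 + 425 + 619 + 1048 + 825 = 3102.
Overall total = μ·N = 78.67·3102 = 244034.34.
Subtract the known strata: 185·74.10 + 425·71.52 + 619·77.05 + 825·81.85 = 159324.7.
Remaining total for section 4: 244034.34 − 159324.7 = 84709.64.
Divide by its size: 84709.64 / 1048 = 80.8298... → 80.83.

80.83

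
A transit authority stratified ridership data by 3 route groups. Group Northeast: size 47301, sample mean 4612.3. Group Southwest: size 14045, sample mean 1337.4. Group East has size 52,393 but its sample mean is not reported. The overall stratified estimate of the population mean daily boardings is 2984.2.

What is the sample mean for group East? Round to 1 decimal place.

Σ Nₕx̄ₕ = N·μ, so 52393·x̄_East = 113739·2984.2 − (47301·4612.3 + 14045·1337.4).
= 339419923.8 − 236950185.3 = 102469738.5.
x̄_East = 102469738.5 / 52393 = 1955.791... → 1955.8.

1955.8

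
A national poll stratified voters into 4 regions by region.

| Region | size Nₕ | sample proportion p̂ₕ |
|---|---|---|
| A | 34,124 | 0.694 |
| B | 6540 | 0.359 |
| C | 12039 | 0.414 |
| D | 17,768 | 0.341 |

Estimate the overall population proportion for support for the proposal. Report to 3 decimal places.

0.526

N = 34124 + 6540 + 12039 + 17768 = 70471.
Overall proportion = Σ (Nₕ/N)·p̂ₕ.
Σ Nₕp̂ₕ = 23682.056 + 2347.86 + 4984.146 + 6058.888 = 37072.95.
37072.95 / 70471 = 0.52607... → 0.526.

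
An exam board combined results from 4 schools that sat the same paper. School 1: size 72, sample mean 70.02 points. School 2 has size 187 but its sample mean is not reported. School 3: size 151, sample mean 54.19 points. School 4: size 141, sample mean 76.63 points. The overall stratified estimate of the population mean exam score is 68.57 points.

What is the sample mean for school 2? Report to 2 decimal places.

73.55

N = 72 + 187 + 151 + 141 = 551.
Overall total = μ·N = 68.57·551 = 37782.07.
Subtract the known strata: 72·70.02 + 151·54.19 + 141·76.63 = 24028.96.
Remaining total for school 2: 37782.07 − 24028.96 = 13753.11.
Divide by its size: 13753.11 / 187 = 73.5460... → 73.55.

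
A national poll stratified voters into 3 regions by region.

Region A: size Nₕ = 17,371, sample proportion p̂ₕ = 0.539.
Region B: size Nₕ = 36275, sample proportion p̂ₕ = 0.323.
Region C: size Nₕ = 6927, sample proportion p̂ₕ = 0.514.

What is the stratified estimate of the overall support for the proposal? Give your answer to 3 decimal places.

0.407

N = 17371 + 36275 + 6927 = 60573.
Overall proportion = Σ (Nₕ/N)·p̂ₕ.
Σ Nₕp̂ₕ = 9362.969 + 11716.825 + 3560.478 = 24640.272.
24640.272 / 60573 = 0.40679... → 0.407.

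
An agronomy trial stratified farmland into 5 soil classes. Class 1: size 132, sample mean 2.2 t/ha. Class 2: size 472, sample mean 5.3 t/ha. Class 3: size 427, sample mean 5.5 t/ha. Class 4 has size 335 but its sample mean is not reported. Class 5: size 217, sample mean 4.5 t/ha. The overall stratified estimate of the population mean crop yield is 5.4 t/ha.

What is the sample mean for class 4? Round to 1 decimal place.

7.3

N = 132 + 472 + 427 + 335 + 217 = 1583.
Overall total = μ·N = 5.4·1583 = 8548.2.
Subtract the known strata: 132·2.2 + 472·5.3 + 427·5.5 + 217·4.5 = 6117.
Remaining total for class 4: 8548.2 − 6117 = 2431.2.
Divide by its size: 2431.2 / 335 = 7.257... → 7.3.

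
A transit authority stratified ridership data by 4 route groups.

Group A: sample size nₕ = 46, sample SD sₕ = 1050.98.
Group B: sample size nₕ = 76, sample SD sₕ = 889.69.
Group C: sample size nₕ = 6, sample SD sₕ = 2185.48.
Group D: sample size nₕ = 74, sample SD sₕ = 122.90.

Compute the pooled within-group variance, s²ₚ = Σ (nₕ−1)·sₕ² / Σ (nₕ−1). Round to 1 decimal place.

Degrees of freedom: 45 + 75 + 5 + 73 = 198.
Σ(nₕ−1)sₕ² = 45·1104558.9604 + 75·791548.2961 + 5·4776322.8304 + 73·15104.41 = 134055511.5075.
s²ₚ = 134055511.5075 / 198 = 677048.038... → 677048.0.

677048.0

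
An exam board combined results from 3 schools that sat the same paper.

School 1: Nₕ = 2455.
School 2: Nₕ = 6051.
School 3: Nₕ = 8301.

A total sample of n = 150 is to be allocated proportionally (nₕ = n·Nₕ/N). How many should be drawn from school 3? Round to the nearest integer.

74

N = 2455 + 6051 + 8301 = 16807.
n_3 = 150·8301/16807 = 74.085... → 74.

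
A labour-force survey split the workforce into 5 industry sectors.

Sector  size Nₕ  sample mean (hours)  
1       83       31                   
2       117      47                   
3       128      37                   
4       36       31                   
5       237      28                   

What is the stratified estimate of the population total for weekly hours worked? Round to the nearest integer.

20560

Population total = Σ Nₕ·x̄ₕ (each stratum's size times its mean).
83·31 + 117·47 + 128·37 + 36·31 + 237·28 = 2573 + 5499 + 4736 + 1116 + 6636 = 20560.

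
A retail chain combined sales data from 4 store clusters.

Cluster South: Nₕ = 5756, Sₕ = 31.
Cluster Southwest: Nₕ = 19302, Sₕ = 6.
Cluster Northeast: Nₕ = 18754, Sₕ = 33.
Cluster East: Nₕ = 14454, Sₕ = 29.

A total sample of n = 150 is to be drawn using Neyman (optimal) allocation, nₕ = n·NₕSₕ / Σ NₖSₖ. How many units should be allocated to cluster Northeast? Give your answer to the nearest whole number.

70

Σ NₕSₕ = 5756·31 + 19302·6 + 18754·33 + 14454·29 = 1332296.
Share for Northeast: 618882/1332296 = 0.46452.
n_Northeast = 150 × 0.46452 = 69.678... → 70.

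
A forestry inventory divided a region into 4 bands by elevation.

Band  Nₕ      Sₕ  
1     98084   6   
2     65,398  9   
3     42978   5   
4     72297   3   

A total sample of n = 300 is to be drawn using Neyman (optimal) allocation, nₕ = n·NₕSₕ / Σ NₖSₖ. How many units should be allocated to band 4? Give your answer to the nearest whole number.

40

1: NₕSₕ = 98084·6 = 588504
2: NₕSₕ = 65398·9 = 588582
3: NₕSₕ = 42978·5 = 214890
4: NₕSₕ = 72297·3 = 216891
Σ NₕSₕ = 1608867.
n_4 = 300·216891/1608867 = 40.443... → 40.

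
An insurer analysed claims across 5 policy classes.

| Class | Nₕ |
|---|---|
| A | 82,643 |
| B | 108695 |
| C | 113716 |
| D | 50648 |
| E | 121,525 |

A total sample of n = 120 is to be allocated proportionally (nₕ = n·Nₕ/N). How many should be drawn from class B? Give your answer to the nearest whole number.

27

N = 82643 + 108695 + 113716 + 50648 + 121525 = 477227.
n_B = 120·108695/477227 = 27.332... → 27.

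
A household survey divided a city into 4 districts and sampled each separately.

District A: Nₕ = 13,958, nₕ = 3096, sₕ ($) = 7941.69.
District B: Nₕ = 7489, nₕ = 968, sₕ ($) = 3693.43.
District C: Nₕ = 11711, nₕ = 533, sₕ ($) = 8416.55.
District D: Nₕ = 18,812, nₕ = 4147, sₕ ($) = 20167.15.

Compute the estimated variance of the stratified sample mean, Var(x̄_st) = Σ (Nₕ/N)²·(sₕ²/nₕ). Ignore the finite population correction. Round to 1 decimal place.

21361.4

N = 51970; Wₕ = Nₕ/N.
district A: (13958/51970)²·7941.69²/3096 = 1469.4874
district B: (7489/51970)²·3693.43²/968 = 292.6352
district C: (11711/51970)²·8416.55²/533 = 6748.7530
district D: (18812/51970)²·20167.15²/4147 = 12850.4853
Sum = 21361.3609 → 21361.4.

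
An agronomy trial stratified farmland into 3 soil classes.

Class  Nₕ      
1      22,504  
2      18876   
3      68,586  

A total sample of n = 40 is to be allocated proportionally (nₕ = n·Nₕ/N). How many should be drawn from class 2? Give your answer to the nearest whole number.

Share of class 2 = 18876/109966 = 0.17165.
Allocate 40 × 0.17165 = 6.866... → 7.

7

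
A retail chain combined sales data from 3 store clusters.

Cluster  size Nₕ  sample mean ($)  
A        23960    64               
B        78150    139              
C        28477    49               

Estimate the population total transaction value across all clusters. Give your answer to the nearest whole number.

Population total = Σ Nₕ·x̄ₕ (each stratum's size times its mean).
23960·64 + 78150·139 + 28477·49 = 1533440 + 10862850 + 1395373 = 13791663.

13791663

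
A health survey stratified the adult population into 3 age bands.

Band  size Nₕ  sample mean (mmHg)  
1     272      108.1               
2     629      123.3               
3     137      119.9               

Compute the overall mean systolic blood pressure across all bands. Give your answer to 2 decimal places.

N = 1038; weights Wₕ = Nₕ/N = (0.2620, 0.6060, 0.1320).
x̄_st = Σ Wₕ·x̄ₕ = 0.2620·108.1 + 0.6060·123.3 + 0.1320·119.9 ≈ 118.8682...
→ 118.87.

118.87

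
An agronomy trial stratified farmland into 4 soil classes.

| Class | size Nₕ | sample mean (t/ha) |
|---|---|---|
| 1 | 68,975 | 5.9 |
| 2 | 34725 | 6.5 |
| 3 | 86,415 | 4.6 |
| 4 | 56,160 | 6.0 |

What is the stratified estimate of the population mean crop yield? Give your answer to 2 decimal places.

5.55

x̄_st = (Σ Nₕx̄ₕ) / (Σ Nₕ) = (68975·5.9 + 34725·6.5 + 86415·4.6 + 56160·6.0) / 246275
= 1367134 / 246275 = 5.5512... → 5.55.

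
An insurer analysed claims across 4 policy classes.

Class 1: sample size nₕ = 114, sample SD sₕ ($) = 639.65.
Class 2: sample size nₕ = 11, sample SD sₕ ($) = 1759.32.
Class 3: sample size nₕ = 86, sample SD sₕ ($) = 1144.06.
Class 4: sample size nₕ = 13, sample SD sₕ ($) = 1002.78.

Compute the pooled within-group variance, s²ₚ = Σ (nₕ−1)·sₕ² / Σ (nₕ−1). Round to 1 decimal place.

911396.8

Degrees of freedom: 113 + 10 + 85 + 12 = 220.
Σ(nₕ−1)sₕ² = 113·409152.1225 + 10·3095206.8624 + 85·1308873.2836 + 12·1005567.7284 = 200507300.3133.
s²ₚ = 200507300.3133 / 220 = 911396.820... → 911396.8.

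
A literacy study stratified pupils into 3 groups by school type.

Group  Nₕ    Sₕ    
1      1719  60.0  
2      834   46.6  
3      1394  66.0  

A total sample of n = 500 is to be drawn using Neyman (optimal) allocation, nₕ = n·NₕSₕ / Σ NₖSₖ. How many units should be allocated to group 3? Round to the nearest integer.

197

Σ NₕSₕ = 1719·60.0 + 834·46.6 + 1394·66.0 = 234008.4.
Share for 3: 92004/234008.4 = 0.39317.
n_3 = 500 × 0.39317 = 196.583... → 197.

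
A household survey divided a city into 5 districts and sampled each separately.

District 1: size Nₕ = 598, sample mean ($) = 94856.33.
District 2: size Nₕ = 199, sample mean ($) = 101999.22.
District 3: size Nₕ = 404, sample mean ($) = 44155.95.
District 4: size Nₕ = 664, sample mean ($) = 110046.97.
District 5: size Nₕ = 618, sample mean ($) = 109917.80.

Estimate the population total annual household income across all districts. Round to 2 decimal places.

Population total = Σ Nₕ·x̄ₕ (each stratum's size times its mean).
598·94856.33 + 199·101999.22 + 404·44155.95 + 664·110046.97 + 618·109917.80 = 56724085.34 + 20297844.78 + 17839003.8 + 73071188.08 + 67929200.4 = 235861322.40.

235861322.40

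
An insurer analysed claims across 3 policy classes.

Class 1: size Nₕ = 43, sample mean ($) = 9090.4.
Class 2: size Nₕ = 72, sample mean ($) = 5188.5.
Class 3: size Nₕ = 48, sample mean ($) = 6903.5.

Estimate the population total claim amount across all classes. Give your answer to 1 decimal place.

1095827.2

1: 43·9090.4 = 390887.2
2: 72·5188.5 = 373572
3: 48·6903.5 = 331368
τ̂ = Σ Nₕx̄ₕ = 1095827.2.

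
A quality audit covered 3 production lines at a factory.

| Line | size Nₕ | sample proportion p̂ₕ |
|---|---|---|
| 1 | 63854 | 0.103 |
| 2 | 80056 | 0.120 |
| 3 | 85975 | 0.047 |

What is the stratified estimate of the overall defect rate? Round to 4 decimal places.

N = 63854 + 80056 + 85975 = 229885.
Overall proportion = Σ (Nₕ/N)·p̂ₕ.
Σ Nₕp̂ₕ = 6576.962 + 9606.72 + 4040.825 = 20224.507.
20224.507 / 229885 = 0.087977... → 0.0880.

0.0880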